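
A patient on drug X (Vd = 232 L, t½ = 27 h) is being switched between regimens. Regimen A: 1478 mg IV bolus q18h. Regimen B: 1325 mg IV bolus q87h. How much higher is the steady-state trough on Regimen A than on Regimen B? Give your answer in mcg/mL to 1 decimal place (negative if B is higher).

Regimen A: f = (1/2)^(18/27) ≈ 0.6300; Cmin,ss = (1478/232)·f/(1−f) ≈ 10.847 mcg/mL.
Regimen B: f = (1/2)^(87/27) ≈ 0.1072; Cmin,ss = (1325/232)·f/(1−f) ≈ 0.686 mcg/mL.
Difference ≈ 10.847 − 0.686 ≈ 10.161 mcg/mL.

10.2 mcg/mL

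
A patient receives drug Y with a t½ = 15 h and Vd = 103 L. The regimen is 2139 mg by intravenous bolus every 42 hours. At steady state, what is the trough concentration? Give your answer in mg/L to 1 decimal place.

Over one 42-h interval, 42/15 ≈ 2.8 half-lives elapse, leaving f ≈ 0.1436 of each dose.
Accumulation ratio R = 1/(1 − f) ≈ 1/0.8564 ≈ 1.1677.
Each bolus raises the concentration by D/Vd = 2139/103 ≈ 20.767 mg/L.
Cmax,ss = C₀/(1 − f) ≈ 20.767/0.8564 ≈ 24.249 mg/L.
Steady-state trough Cmin,ss = Cmax,ss·f ≈ 24.249 × 0.1436 ≈ 3.482 mg/L.

3.5 mg/L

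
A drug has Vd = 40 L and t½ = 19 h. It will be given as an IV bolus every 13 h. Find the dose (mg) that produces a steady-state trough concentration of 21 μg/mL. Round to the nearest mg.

τ/t½ = 13/19 ≈ 0.68421, so f = (1/2)^(13/19) ≈ 0.622346.
Cmin,ss = (D/Vd)·f/(1−f), so D = Cmin,ss·Vd·(1−f)/f.
D = 21 × 40 × (1−f)/f ≈ 21 × 40 × 0.60682 ≈ 509.73 mg.

510 mg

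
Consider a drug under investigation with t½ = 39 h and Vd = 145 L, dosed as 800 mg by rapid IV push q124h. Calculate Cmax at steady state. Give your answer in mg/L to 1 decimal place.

k = ln2/t½ = ln2/39 ≈ 0.017773 h⁻¹; fraction remaining f = e^(−kτ) = e^(−0.017773×124) ≈ 0.1104.
Accumulation ratio R = 1/(1 − f) ≈ 1/0.8896 ≈ 1.1241.
Each bolus raises the concentration by D/Vd = 800/145 ≈ 5.517 mg/L.
Cmax,ss = C₀/(1 − f) ≈ 5.517/0.8896 ≈ 6.202 mg/L.

6.2 mg/L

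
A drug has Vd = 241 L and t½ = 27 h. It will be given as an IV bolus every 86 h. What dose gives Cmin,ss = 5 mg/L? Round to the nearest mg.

9755 mg

τ/t½ = 86/27 ≈ 3.1852, so f = (1/2)^(86/27) ≈ 0.109942.
Cmin,ss = (D/Vd)·f/(1−f), so D = Cmin,ss·Vd·(1−f)/f.
D = 5 × 241 × (1−f)/f ≈ 5 × 241 × 8.09571 ≈ 9755.33 mg.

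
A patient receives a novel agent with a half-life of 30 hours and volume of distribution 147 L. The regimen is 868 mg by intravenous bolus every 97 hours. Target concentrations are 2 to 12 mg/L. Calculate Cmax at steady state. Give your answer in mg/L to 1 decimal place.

τ/t½ = 97/30 ≈ 3.2333, so fraction remaining f = (1/2)^(97/30) ≈ 0.1063.
At steady state, accumulation factor R = 1/(1 − e^(−kτ)) ≈ 1.1189.
Single-dose peak C₀ = D/Vd = 868/147 ≈ 5.905 mg/L.
Steady-state peak Cmax,ss = C₀·R ≈ 5.905 × 1.1189 ≈ 6.607 mg/L.
Peak 6.6 mg/L vs MTC 12 mg/L: below toxic threshold.

6.6 mg/L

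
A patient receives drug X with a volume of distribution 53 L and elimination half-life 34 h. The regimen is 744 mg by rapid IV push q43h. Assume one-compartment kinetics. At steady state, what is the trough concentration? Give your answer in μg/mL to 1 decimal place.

10.0 μg/mL

k = ln2/t½ = ln2/34 ≈ 0.020387 h⁻¹; fraction remaining f = e^(−kτ) = e^(−0.020387×43) ≈ 0.4162.
Single-dose peak C₀ = D/Vd = 744/53 ≈ 14.038 μg/mL.
Steady-state trough Cmin,ss = C₀·f/(1−f) ≈ 14.038 × 0.4162/0.5838 ≈ 10.008 μg/mL.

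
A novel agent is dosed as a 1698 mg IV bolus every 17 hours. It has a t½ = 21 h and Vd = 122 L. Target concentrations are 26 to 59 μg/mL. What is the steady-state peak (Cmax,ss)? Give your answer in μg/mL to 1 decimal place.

k = ln2/t½ = ln2/21 ≈ 0.033007 h⁻¹; fraction remaining f = e^(−kτ) = e^(−0.033007×17) ≈ 0.5706.
At steady state, accumulation factor R = 1/(1 − e^(−kτ)) ≈ 2.3288.
Single-dose peak C₀ = D/Vd = 1698/122 ≈ 13.918 μg/mL.
Steady-state peak Cmax,ss = C₀·R ≈ 13.918 × 2.3288 ≈ 32.412 μg/mL.
Peak 32.4 μg/mL vs MTC 59 μg/mL: below toxic threshold.

32.4 μg/mL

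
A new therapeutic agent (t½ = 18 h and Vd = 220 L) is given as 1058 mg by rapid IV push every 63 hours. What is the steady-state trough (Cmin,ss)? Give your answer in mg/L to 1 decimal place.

0.5 mg/L

τ/t½ = 63/18 ≈ 3.5, so fraction remaining f = (1/2)^(63/18) ≈ 0.0884.
At steady state, accumulation factor R = 1/(1 − e^(−kτ)) ≈ 1.0970.
Single-dose peak C₀ = D/Vd = 1058/220 ≈ 4.809 mg/L.
Cmax,ss = C₀/(1 − f) ≈ 4.809/0.9116 ≈ 5.275 mg/L.
One interval later, Cmin,ss = Cmax,ss·e^(−kτ) ≈ 5.275 × 0.0884 ≈ 0.466 mg/L.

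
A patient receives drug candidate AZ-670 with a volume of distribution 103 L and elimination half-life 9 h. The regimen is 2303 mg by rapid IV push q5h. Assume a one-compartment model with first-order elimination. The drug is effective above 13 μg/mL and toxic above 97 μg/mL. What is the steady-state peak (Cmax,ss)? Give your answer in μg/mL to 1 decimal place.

τ/t½ = 5/9 ≈ 0.55556, so fraction remaining f = (1/2)^(5/9) ≈ 0.6804.
At steady state, accumulation factor R = 1/(1 − e^(−kτ)) ≈ 3.1289.
Single-dose peak C₀ = D/Vd = 2303/103 ≈ 22.359 μg/mL.
Steady-state peak Cmax,ss = C₀·R ≈ 22.359 × 3.1289 ≈ 69.959 μg/mL.
Peak 70.0 μg/mL vs MTC 97 μg/mL: below toxic threshold.

70.0 μg/mL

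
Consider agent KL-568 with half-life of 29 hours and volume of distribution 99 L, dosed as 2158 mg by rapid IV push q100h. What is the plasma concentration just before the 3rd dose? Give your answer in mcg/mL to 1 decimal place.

f = (1/2)^(τ/t½) = (1/2)^(100/29) ≈ 0.0916.
C₀ = D/Vd = 2158/99 ≈ 21.798 mcg/mL.
Before the 3rd dose, 2 doses have been given. Superposition: Cmin = C₀·(f + f²).
≈ 21.798 × (0.0916 + 0.0084) ≈ 21.798 × 0.1000 ≈ 2.180 mcg/mL.

2.2 mcg/mL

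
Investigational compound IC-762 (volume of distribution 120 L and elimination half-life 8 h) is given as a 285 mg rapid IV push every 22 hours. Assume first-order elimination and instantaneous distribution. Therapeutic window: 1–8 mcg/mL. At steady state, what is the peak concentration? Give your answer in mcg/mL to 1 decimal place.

k = ln2/t½ = ln2/8 ≈ 0.086643 h⁻¹; fraction remaining f = e^(−kτ) = e^(−0.086643×22) ≈ 0.1487.
Accumulation ratio R = 1/(1 − f) ≈ 1/0.8513 ≈ 1.1747.
Each bolus raises the concentration by D/Vd = 285/120 ≈ 2.375 mcg/mL.
Cmax,ss = C₀/(1 − f) ≈ 2.375/0.8513 ≈ 2.790 mcg/mL.
Peak 2.8 mcg/mL vs MTC 8 mcg/mL: below toxic threshold.

2.8 mcg/mL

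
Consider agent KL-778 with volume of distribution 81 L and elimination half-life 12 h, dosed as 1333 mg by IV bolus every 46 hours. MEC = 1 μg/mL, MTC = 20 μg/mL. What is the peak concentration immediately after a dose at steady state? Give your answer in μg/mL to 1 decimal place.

k = ln2/t½ = ln2/12 ≈ 0.057762 h⁻¹; fraction remaining f = e^(−kτ) = e^(−0.057762×46) ≈ 0.0702.
At steady state, accumulation factor R = 1/(1 − e^(−kτ)) ≈ 1.0755.
Each bolus raises the concentration by D/Vd = 1333/81 ≈ 16.457 μg/mL.
Cmax,ss = C₀/(1 − f) ≈ 16.457/0.9298 ≈ 17.700 μg/mL.
Peak 17.7 μg/mL vs MTC 20 μg/mL: below toxic threshold.

17.7 μg/mL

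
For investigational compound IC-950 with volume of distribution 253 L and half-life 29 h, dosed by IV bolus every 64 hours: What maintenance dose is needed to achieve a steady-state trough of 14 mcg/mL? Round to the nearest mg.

τ/t½ = 64/29 ≈ 2.2069, so f = (1/2)^(64/29) ≈ 0.216600.
Cmin,ss = (D/Vd)·f/(1−f), so D = Cmin,ss·Vd·(1−f)/f.
D = 14 × 253 × (1−f)/f ≈ 14 × 253 × 3.61681 ≈ 12810.74 mg.

12811 mg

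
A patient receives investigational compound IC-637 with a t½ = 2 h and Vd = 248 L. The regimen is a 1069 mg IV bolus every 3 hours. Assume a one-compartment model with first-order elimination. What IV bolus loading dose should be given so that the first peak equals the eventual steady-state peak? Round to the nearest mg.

f = (1/2)^(3/2) ≈ 0.353553; accumulation ratio R = 1/(1−f) ≈ 1.54692.
Loading dose to hit Cmax,ss on first dose: D_load = D_maint·R ≈ 1069 × 1.54692 ≈ 1653.66 mg.

1654 mg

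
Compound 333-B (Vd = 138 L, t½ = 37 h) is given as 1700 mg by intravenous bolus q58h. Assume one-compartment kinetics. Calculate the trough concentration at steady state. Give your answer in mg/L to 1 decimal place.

6.3 mg/L

Over one 58-h interval, 58/37 ≈ 1.5676 half-lives elapse, leaving f ≈ 0.3374 of each dose.
At steady state, accumulation factor R = 1/(1 − e^(−kτ)) ≈ 1.5092.
Each bolus raises the concentration by D/Vd = 1700/138 ≈ 12.319 mg/L.
Steady-state peak Cmax,ss = C₀·R ≈ 12.319 × 1.5092 ≈ 18.592 mg/L.
One interval later, Cmin,ss = Cmax,ss·e^(−kτ) ≈ 18.592 × 0.3374 ≈ 6.273 mg/L.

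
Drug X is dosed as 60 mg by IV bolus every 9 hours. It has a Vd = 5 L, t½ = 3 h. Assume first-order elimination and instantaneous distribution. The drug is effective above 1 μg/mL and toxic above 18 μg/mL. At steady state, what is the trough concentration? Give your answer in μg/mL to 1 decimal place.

τ = 9 h = 3 half-lives, so f = (1/2)^3 = 0.125.
At steady state, R = 1/(1 − 0.125) = 8/7.
Single-dose peak C₀ = D/Vd = 60/5 = 12 μg/mL.
Steady-state peak Cmax,ss = C₀·R = 12 × 8/7 ≈ 13.714 μg/mL.
Steady-state trough Cmin,ss = Cmax,ss·f ≈ 13.714 × 0.125 ≈ 1.714 μg/mL.
Trough 1.7 μg/mL vs MEC 1 μg/mL: adequate.

1.7 μg/mL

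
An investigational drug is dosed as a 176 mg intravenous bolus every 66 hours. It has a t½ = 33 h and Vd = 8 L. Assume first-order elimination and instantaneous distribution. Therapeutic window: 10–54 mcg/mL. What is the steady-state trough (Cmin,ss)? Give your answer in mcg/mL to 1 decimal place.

7.3 mcg/mL

τ = 66 h = 2 half-lives, so f = (1/2)^2 = 0.25.
At steady state, R = 1/(1 − 0.25) = 4/3.
Single-dose peak C₀ = D/Vd = 176/8 = 22 mcg/mL.
Steady-state peak Cmax,ss = C₀·R = 22 × 4/3 ≈ 29.333 mcg/mL.
Steady-state trough Cmin,ss = Cmax,ss·f ≈ 29.333 × 0.25 ≈ 7.333 mcg/mL.
Trough 7.3 mcg/mL vs MEC 10 mcg/mL: subtherapeutic.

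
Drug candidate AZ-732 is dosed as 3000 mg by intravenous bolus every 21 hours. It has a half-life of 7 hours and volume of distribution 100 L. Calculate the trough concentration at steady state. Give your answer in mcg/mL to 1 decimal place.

The dosing interval is 3 half-lives, so f = 2^(−3) = 0.125.
At steady state, R = 1/(1 − 0.125) = 8/7.
Single-dose peak C₀ = D/Vd = 3000/100 = 30 mcg/mL.
Steady-state peak Cmax,ss = C₀·R = 30 × 8/7 ≈ 34.286 mcg/mL.
Steady-state trough Cmin,ss = Cmax,ss·f ≈ 34.286 × 0.125 ≈ 4.286 mcg/mL.

4.3 mcg/mL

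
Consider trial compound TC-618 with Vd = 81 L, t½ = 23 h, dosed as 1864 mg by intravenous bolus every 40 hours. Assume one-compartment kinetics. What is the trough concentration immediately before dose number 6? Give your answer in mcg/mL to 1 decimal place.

9.8 mcg/mL

f = (1/2)^(τ/t½) = (1/2)^(40/23) ≈ 0.2996.
C₀ = D/Vd = 1864/81 ≈ 23.012 mcg/mL.
Before the 6th dose, 5 doses have been given. Superposition: Cmin = C₀·(f + f² + … + f^5).
≈ 23.012 × (0.2996 + 0.0898 + 0.0269 + 0.0081 + 0.0024) ≈ 23.012 × 0.4268 ≈ 9.822 mcg/mL.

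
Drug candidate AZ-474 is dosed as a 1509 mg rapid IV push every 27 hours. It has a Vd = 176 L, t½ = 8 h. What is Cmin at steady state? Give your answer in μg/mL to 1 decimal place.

Over one 27-h interval, 27/8 ≈ 3.375 half-lives elapse, leaving f ≈ 0.0964 of each dose.
At steady state, accumulation factor R = 1/(1 − e^(−kτ)) ≈ 1.1067.
Single-dose peak C₀ = D/Vd = 1509/176 ≈ 8.574 μg/mL.
Steady-state peak Cmax,ss = C₀·R ≈ 8.574 × 1.1067 ≈ 9.489 μg/mL.
One interval later, Cmin,ss = Cmax,ss·e^(−kτ) ≈ 9.489 × 0.0964 ≈ 0.915 μg/mL.

0.9 μg/mL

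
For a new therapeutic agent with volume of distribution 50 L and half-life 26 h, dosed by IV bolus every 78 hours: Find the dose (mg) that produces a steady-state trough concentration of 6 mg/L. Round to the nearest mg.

τ/t½ = 78/26 ≈ 3, so f = (1/2)^(78/26) ≈ 0.125000.
Cmin,ss = (D/Vd)·f/(1−f), so D = Cmin,ss·Vd·(1−f)/f.
D = 6 × 50 × (1−f)/f ≈ 6 × 50 × 7.00000 ≈ 2100.00 mg.

2100 mg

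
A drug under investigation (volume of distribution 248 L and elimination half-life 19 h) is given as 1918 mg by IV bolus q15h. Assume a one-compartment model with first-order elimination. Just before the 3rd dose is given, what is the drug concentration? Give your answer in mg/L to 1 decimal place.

7.1 mg/L

f = (1/2)^(τ/t½) = (1/2)^(15/19) ≈ 0.5786.
C₀ = D/Vd = 1918/248 ≈ 7.734 mg/L.
Before the 3rd dose, 2 doses have been given. Superposition: Cmin = C₀·(f + f²).
≈ 7.734 × (0.5786 + 0.3348) ≈ 7.734 × 0.9134 ≈ 7.064 mg/L.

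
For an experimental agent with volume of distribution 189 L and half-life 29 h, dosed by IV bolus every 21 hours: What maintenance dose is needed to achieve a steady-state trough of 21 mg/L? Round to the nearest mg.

2587 mg

τ/t½ = 21/29 ≈ 0.72414, so f = (1/2)^(21/29) ≈ 0.605359.
Cmin,ss = (D/Vd)·f/(1−f), so D = Cmin,ss·Vd·(1−f)/f.
D = 21 × 189 × (1−f)/f ≈ 21 × 189 × 0.65191 ≈ 2587.43 mg.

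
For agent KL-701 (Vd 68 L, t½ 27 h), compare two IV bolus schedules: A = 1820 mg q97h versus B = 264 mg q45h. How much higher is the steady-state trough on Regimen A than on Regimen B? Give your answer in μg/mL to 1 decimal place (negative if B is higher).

0.6 μg/mL

Regimen A: f = (1/2)^(97/27) ≈ 0.0829; Cmin,ss = (1820/68)·f/(1−f) ≈ 2.419 μg/mL.
Regimen B: f = (1/2)^(45/27) ≈ 0.3150; Cmin,ss = (264/68)·f/(1−f) ≈ 1.785 μg/mL.
Difference ≈ 2.419 − 1.785 ≈ 0.634 μg/mL.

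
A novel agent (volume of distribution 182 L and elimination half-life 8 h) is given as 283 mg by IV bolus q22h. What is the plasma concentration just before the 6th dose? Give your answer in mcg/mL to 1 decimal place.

f = (1/2)^(τ/t½) = (1/2)^(22/8) ≈ 0.1487.
C₀ = D/Vd = 283/182 ≈ 1.555 mcg/mL.
Before the 6th dose, 5 doses have been given. Superposition: Cmin = C₀·(f + f² + … + f^5).
≈ 1.555 × (0.1487 + 0.0221 + 0.0033 + 0.0005 + 0.0001) ≈ 1.555 × 0.1747 ≈ 0.272 mcg/mL.

0.3 mcg/mL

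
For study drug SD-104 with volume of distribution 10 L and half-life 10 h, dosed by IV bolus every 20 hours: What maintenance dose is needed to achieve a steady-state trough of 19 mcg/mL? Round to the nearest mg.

τ/t½ = 20/10 ≈ 2, so f = (1/2)^(20/10) ≈ 0.250000.
Cmin,ss = (D/Vd)·f/(1−f), so D = Cmin,ss·Vd·(1−f)/f.
D = 19 × 10 × (1−f)/f ≈ 19 × 10 × 3.00000 ≈ 570.00 mg.

570 mg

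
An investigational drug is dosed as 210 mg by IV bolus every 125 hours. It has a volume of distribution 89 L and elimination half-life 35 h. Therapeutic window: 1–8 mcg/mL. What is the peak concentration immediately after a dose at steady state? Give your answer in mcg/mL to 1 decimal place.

k = ln2/t½ = ln2/35 ≈ 0.019804 h⁻¹; fraction remaining f = e^(−kτ) = e^(−0.019804×125) ≈ 0.0841.
Accumulation ratio R = 1/(1 − f) ≈ 1/0.9159 ≈ 1.0918.
Single-dose peak C₀ = D/Vd = 210/89 ≈ 2.360 mcg/mL.
Cmax,ss = C₀/(1 − f) ≈ 2.360/0.9159 ≈ 2.577 mcg/mL.
Peak 2.6 mcg/mL vs MTC 8 mcg/mL: below toxic threshold.

2.6 mcg/mL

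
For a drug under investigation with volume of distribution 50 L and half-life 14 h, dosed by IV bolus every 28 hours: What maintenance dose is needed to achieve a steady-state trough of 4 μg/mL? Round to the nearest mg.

τ/t½ = 28/14 ≈ 2, so f = (1/2)^(28/14) ≈ 0.250000.
Cmin,ss = (D/Vd)·f/(1−f), so D = Cmin,ss·Vd·(1−f)/f.
D = 4 × 50 × (1−f)/f ≈ 4 × 50 × 3.00000 ≈ 600.00 mg.

600 mg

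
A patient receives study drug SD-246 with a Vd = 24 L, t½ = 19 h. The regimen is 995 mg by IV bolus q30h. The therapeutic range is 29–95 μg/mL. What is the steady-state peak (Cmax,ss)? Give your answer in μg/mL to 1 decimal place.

τ/t½ = 30/19 ≈ 1.5789, so fraction remaining f = (1/2)^(30/19) ≈ 0.3347.
Accumulation ratio R = 1/(1 − f) ≈ 1/0.6653 ≈ 1.5031.
Each bolus raises the concentration by D/Vd = 995/24 ≈ 41.458 μg/mL.
Steady-state peak Cmax,ss = C₀·R ≈ 41.458 × 1.5031 ≈ 62.316 μg/mL.
Peak 62.3 μg/mL vs MTC 95 μg/mL: below toxic threshold.

62.3 μg/mL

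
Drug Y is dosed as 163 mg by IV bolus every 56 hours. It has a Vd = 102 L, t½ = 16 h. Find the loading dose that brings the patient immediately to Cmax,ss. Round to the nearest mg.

179 mg

f = (1/2)^(56/16) ≈ 0.088388; accumulation ratio R = 1/(1−f) ≈ 1.09696.
Loading dose to hit Cmax,ss on first dose: D_load = D_maint·R ≈ 163 × 1.09696 ≈ 178.80 mg.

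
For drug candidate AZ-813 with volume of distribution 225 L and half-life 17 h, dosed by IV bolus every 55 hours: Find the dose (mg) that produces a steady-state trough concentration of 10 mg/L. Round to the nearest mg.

18939 mg

τ/t½ = 55/17 ≈ 3.2353, so f = (1/2)^(55/17) ≈ 0.106189.
Cmin,ss = (D/Vd)·f/(1−f), so D = Cmin,ss·Vd·(1−f)/f.
D = 10 × 225 × (1−f)/f ≈ 10 × 225 × 8.41717 ≈ 18938.63 mg.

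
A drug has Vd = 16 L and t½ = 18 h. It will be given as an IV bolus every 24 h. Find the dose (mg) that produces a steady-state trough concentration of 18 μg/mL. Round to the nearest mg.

438 mg

τ/t½ = 24/18 ≈ 1.3333, so f = (1/2)^(24/18) ≈ 0.396850.
Cmin,ss = (D/Vd)·f/(1−f), so D = Cmin,ss·Vd·(1−f)/f.
D = 18 × 16 × (1−f)/f ≈ 18 × 16 × 1.51984 ≈ 437.71 mg.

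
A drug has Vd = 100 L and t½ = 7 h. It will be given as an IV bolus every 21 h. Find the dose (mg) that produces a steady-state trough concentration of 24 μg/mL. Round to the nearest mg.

16800 mg

τ/t½ = 21/7 ≈ 3, so f = (1/2)^(21/7) ≈ 0.125000.
Cmin,ss = (D/Vd)·f/(1−f), so D = Cmin,ss·Vd·(1−f)/f.
D = 24 × 100 × (1−f)/f ≈ 24 × 100 × 7.00000 ≈ 16800.00 mg.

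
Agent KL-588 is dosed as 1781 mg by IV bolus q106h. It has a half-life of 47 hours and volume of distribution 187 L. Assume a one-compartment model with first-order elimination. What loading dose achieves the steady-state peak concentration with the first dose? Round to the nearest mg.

f = (1/2)^(106/47) ≈ 0.209450; accumulation ratio R = 1/(1−f) ≈ 1.26494.
Loading dose to hit Cmax,ss on first dose: D_load = D_maint·R ≈ 1781 × 1.26494 ≈ 2252.86 mg.

2253 mg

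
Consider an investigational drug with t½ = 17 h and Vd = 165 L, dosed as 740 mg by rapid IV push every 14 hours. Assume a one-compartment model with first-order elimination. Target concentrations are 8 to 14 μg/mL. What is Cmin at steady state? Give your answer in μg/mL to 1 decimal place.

5.8 μg/mL

k = ln2/t½ = ln2/17 ≈ 0.040773 h⁻¹; fraction remaining f = e^(−kτ) = e^(−0.040773×14) ≈ 0.5651.
At steady state, accumulation factor R = 1/(1 − e^(−kτ)) ≈ 2.2994.
Single-dose peak C₀ = D/Vd = 740/165 ≈ 4.485 μg/mL.
Cmax,ss = C₀/(1 − f) ≈ 4.485/0.4349 ≈ 10.313 μg/mL.
One interval later, Cmin,ss = Cmax,ss·e^(−kτ) ≈ 10.313 × 0.5651 ≈ 5.828 μg/mL.
Trough 5.8 μg/mL vs MEC 8 μg/mL: subtherapeutic.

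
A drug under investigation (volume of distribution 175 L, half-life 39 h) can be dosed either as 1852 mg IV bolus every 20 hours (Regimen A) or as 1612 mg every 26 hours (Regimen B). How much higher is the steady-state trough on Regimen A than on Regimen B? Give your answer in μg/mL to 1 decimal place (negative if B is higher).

9.1 μg/mL

Regimen A: f = (1/2)^(20/39) ≈ 0.7009; Cmin,ss = (1852/175)·f/(1−f) ≈ 24.799 μg/mL.
Regimen B: f = (1/2)^(26/39) ≈ 0.6300; Cmin,ss = (1612/175)·f/(1−f) ≈ 15.684 μg/mL.
Difference ≈ 24.799 − 15.684 ≈ 9.115 μg/mL.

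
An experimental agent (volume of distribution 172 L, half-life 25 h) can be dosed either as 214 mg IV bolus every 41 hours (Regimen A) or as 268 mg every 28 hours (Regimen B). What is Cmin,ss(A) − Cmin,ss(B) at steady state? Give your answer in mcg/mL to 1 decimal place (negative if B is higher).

-0.7 mcg/mL

Regimen A: f = (1/2)^(41/25) ≈ 0.3209; Cmin,ss = (214/172)·f/(1−f) ≈ 0.588 mcg/mL.
Regimen B: f = (1/2)^(28/25) ≈ 0.4601; Cmin,ss = (268/172)·f/(1−f) ≈ 1.328 mcg/mL.
Difference ≈ 0.588 − 1.328 ≈ -0.740 mcg/mL.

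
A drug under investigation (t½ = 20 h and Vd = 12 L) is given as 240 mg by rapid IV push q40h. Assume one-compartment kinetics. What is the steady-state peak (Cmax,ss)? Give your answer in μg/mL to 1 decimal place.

τ = 40 h = 2 half-lives, so f = (1/2)^2 = 0.25.
Accumulation ratio R = 1/(1 − f) = 1/0.75 = 4/3.
Single-dose peak C₀ = D/Vd = 240/12 = 20 μg/mL.
Steady-state peak Cmax,ss = C₀·R = 20 × 4/3 ≈ 26.667 μg/mL.

26.7 μg/mL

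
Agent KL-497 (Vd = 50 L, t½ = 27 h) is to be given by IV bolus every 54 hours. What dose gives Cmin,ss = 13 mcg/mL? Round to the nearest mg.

τ/t½ = 54/27 ≈ 2, so f = (1/2)^(54/27) ≈ 0.250000.
Cmin,ss = (D/Vd)·f/(1−f), so D = Cmin,ss·Vd·(1−f)/f.
D = 13 × 50 × (1−f)/f ≈ 13 × 50 × 3.00000 ≈ 1950.00 mg.

1950 mg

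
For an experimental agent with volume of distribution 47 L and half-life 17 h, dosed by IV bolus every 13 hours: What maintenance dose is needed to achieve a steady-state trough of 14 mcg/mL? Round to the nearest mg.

τ/t½ = 13/17 ≈ 0.76471, so f = (1/2)^(13/17) ≈ 0.588573.
Cmin,ss = (D/Vd)·f/(1−f), so D = Cmin,ss·Vd·(1−f)/f.
D = 14 × 47 × (1−f)/f ≈ 14 × 47 × 0.69902 ≈ 459.96 mg.

460 mg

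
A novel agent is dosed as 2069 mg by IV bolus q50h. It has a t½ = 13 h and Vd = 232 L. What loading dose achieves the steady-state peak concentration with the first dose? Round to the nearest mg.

2224 mg

f = (1/2)^(50/13) ≈ 0.069533; accumulation ratio R = 1/(1−f) ≈ 1.07473.
Loading dose to hit Cmax,ss on first dose: D_load = D_maint·R ≈ 2069 × 1.07473 ≈ 2223.62 mg.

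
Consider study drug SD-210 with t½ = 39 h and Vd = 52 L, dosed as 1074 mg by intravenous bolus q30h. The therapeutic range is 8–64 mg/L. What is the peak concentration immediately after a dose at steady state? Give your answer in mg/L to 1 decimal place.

Over one 30-h interval, 30/39 ≈ 0.76923 half-lives elapse, leaving f ≈ 0.5867 of each dose.
Accumulation ratio R = 1/(1 − f) ≈ 1/0.4133 ≈ 2.4195.
Each bolus raises the concentration by D/Vd = 1074/52 ≈ 20.654 mg/L.
Steady-state peak Cmax,ss = C₀·R ≈ 20.654 × 2.4195 ≈ 49.972 mg/L.
Peak 50.0 mg/L vs MTC 64 mg/L: below toxic threshold.

50.0 mg/L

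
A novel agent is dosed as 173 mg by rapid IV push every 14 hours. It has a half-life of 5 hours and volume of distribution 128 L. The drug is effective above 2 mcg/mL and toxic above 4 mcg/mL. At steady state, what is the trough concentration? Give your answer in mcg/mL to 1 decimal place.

0.2 mcg/mL

k = ln2/t½ = ln2/5 ≈ 0.138629 h⁻¹; fraction remaining f = e^(−kτ) = e^(−0.138629×14) ≈ 0.1436.
Accumulation ratio R = 1/(1 − f) ≈ 1/0.8564 ≈ 1.1677.
Each bolus raises the concentration by D/Vd = 173/128 ≈ 1.352 mcg/mL.
Steady-state peak Cmax,ss = C₀·R ≈ 1.352 × 1.1677 ≈ 1.579 mcg/mL.
One interval later, Cmin,ss = Cmax,ss·e^(−kτ) ≈ 1.579 × 0.1436 ≈ 0.227 mcg/mL.
Trough 0.2 mcg/mL vs MEC 2 mcg/mL: subtherapeutic.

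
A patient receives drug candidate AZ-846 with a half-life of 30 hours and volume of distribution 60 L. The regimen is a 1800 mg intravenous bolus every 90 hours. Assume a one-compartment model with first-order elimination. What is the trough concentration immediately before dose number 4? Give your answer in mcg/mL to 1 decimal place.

4.3 mcg/mL

f = (1/2)^(τ/t½) = (1/2)^(90/30) ≈ 0.1250.
C₀ = D/Vd = 1800/60 ≈ 30.000 mcg/mL.
Before the 4th dose, 3 doses have been given. Superposition: Cmin = C₀·(f + f² + … + f^3).
≈ 30.000 × (0.1250 + 0.0156 + 0.0020) ≈ 30.000 × 0.1426 ≈ 4.278 mcg/mL.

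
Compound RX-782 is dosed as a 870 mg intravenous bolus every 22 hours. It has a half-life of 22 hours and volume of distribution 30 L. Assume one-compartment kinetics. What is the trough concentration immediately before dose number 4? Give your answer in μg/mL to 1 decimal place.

f = (1/2)^(τ/t½) = (1/2)^(22/22) ≈ 0.5000.
C₀ = D/Vd = 870/30 ≈ 29.000 μg/mL.
Before the 4th dose, 3 doses have been given. Superposition: Cmin = C₀·(f + f² + … + f^3).
≈ 29.000 × (0.5000 + 0.2500 + 0.1250) ≈ 29.000 × 0.8750 ≈ 25.375 μg/mL.

25.4 μg/mL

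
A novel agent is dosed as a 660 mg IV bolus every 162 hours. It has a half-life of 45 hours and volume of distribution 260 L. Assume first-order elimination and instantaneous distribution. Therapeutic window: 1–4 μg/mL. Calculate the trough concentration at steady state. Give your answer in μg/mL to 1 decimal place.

0.2 μg/mL

Over one 162-h interval, 162/45 ≈ 3.6 half-lives elapse, leaving f ≈ 0.0825 of each dose.
Accumulation ratio R = 1/(1 − f) ≈ 1/0.9175 ≈ 1.0899.
Each bolus raises the concentration by D/Vd = 660/260 ≈ 2.538 μg/mL.
Steady-state peak Cmax,ss = C₀·R ≈ 2.538 × 1.0899 ≈ 2.766 μg/mL.
One interval later, Cmin,ss = Cmax,ss·e^(−kτ) ≈ 2.766 × 0.0825 ≈ 0.228 μg/mL.
Trough 0.2 μg/mL vs MEC 1 μg/mL: subtherapeutic.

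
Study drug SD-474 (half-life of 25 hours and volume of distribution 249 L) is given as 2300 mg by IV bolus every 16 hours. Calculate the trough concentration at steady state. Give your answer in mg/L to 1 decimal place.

16.5 mg/L

k = ln2/t½ = ln2/25 ≈ 0.027726 h⁻¹; fraction remaining f = e^(−kτ) = e^(−0.027726×16) ≈ 0.6417.
Accumulation ratio R = 1/(1 − f) ≈ 1/0.3583 ≈ 2.7910.
Each bolus raises the concentration by D/Vd = 2300/249 ≈ 9.237 mg/L.
Steady-state peak Cmax,ss = C₀·R ≈ 9.237 × 2.7910 ≈ 25.780 mg/L.
Steady-state trough Cmin,ss = Cmax,ss·f ≈ 25.780 × 0.6417 ≈ 16.543 mg/L.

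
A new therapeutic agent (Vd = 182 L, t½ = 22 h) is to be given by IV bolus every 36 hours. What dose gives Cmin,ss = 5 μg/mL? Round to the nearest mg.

τ/t½ = 36/22 ≈ 1.6364, so f = (1/2)^(36/22) ≈ 0.321666.
Cmin,ss = (D/Vd)·f/(1−f), so D = Cmin,ss·Vd·(1−f)/f.
D = 5 × 182 × (1−f)/f ≈ 5 × 182 × 2.10881 ≈ 1919.02 mg.

1919 mg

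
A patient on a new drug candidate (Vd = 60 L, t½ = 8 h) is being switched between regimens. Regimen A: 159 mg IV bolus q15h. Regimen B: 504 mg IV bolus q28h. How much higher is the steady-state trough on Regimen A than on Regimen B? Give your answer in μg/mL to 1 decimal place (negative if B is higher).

Regimen A: f = (1/2)^(15/8) ≈ 0.2726; Cmin,ss = (159/60)·f/(1−f) ≈ 0.993 μg/mL.
Regimen B: f = (1/2)^(28/8) ≈ 0.0884; Cmin,ss = (504/60)·f/(1−f) ≈ 0.815 μg/mL.
Difference ≈ 0.993 − 0.815 ≈ 0.178 μg/mL.

0.2 μg/mL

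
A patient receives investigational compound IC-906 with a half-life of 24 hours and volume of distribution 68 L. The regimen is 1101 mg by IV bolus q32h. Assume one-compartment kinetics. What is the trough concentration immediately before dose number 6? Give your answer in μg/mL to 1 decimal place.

10.5 μg/mL

f = (1/2)^(τ/t½) = (1/2)^(32/24) ≈ 0.3969.
C₀ = D/Vd = 1101/68 ≈ 16.191 μg/mL.
Before the 6th dose, 5 doses have been given. Superposition: Cmin = C₀·(f + f² + … + f^5).
≈ 16.191 × (0.3969 + 0.1575 + 0.0625 + 0.0248 + 0.0098) ≈ 16.191 × 0.6515 ≈ 10.548 μg/mL.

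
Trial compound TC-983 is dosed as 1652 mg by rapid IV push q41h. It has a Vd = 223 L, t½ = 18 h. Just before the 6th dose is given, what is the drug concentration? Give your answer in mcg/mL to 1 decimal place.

f = (1/2)^(τ/t½) = (1/2)^(41/18) ≈ 0.2062.
C₀ = D/Vd = 1652/223 ≈ 7.408 mcg/mL.
Before the 6th dose, 5 doses have been given. Superposition: Cmin = C₀·(f + f² + … + f^5).
≈ 7.408 × (0.2062 + 0.0425 + 0.0088 + 0.0018 + 0.0004) ≈ 7.408 × 0.2597 ≈ 1.924 mcg/mL.

1.9 mcg/mL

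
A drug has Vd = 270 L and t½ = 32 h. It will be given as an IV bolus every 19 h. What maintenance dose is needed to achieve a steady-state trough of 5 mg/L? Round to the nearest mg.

687 mg

τ/t½ = 19/32 ≈ 0.59375, so f = (1/2)^(19/32) ≈ 0.662618.
Cmin,ss = (D/Vd)·f/(1−f), so D = Cmin,ss·Vd·(1−f)/f.
D = 5 × 270 × (1−f)/f ≈ 5 × 270 × 0.50917 ≈ 687.38 mg.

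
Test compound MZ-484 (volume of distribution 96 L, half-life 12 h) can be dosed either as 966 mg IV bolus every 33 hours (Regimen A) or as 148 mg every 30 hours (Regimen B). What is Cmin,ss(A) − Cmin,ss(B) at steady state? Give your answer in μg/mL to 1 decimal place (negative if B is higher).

Regimen A: f = (1/2)^(33/12) ≈ 0.1487; Cmin,ss = (966/96)·f/(1−f) ≈ 1.758 μg/mL.
Regimen B: f = (1/2)^(30/12) ≈ 0.1768; Cmin,ss = (148/96)·f/(1−f) ≈ 0.331 μg/mL.
Difference ≈ 1.758 − 0.331 ≈ 1.427 μg/mL.

1.4 μg/mL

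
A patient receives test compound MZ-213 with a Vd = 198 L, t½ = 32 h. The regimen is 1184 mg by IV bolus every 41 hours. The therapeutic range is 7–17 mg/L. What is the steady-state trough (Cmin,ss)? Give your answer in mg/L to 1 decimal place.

τ/t½ = 41/32 ≈ 1.2812, so fraction remaining f = (1/2)^(41/32) ≈ 0.4114.
At steady state, accumulation factor R = 1/(1 − e^(−kτ)) ≈ 1.6989.
Single-dose peak C₀ = D/Vd = 1184/198 ≈ 5.980 mg/L.
Steady-state peak Cmax,ss = C₀·R ≈ 5.980 × 1.6989 ≈ 10.159 mg/L.
Steady-state trough Cmin,ss = Cmax,ss·f ≈ 10.159 × 0.4114 ≈ 4.179 mg/L.
Trough 4.2 mg/L vs MEC 7 mg/L: subtherapeutic.

4.2 mg/L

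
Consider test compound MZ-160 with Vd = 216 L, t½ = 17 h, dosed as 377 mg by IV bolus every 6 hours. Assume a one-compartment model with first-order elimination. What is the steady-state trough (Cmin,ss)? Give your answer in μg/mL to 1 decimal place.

τ/t½ = 6/17 ≈ 0.35294, so fraction remaining f = (1/2)^(6/17) ≈ 0.7830.
Single-dose peak C₀ = D/Vd = 377/216 ≈ 1.745 μg/mL.
Steady-state trough Cmin,ss = C₀·f/(1−f) ≈ 1.745 × 0.7830/0.2170 ≈ 6.296 μg/mL.

6.3 μg/mL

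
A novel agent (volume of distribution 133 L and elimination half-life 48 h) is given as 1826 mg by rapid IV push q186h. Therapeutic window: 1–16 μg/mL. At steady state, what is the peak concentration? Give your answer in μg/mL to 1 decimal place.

14.7 μg/mL

k = ln2/t½ = ln2/48 ≈ 0.014441 h⁻¹; fraction remaining f = e^(−kτ) = e^(−0.014441×186) ≈ 0.0682.
Accumulation ratio R = 1/(1 − f) ≈ 1/0.9318 ≈ 1.0732.
Each bolus raises the concentration by D/Vd = 1826/133 ≈ 13.729 μg/mL.
Steady-state peak Cmax,ss = C₀·R ≈ 13.729 × 1.0732 ≈ 14.734 μg/mL.
Peak 14.7 μg/mL vs MTC 16 μg/mL: below toxic threshold.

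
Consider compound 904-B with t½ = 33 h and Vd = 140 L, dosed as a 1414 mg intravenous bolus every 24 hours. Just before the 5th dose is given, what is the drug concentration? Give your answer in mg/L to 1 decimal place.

f = (1/2)^(τ/t½) = (1/2)^(24/33) ≈ 0.6040.
C₀ = D/Vd = 1414/140 ≈ 10.100 mg/L.
Before the 5th dose, 4 doses have been given. Superposition: Cmin = C₀·(f + f² + … + f^4).
≈ 10.100 × (0.6040 + 0.3648 + 0.2203 + 0.1331) ≈ 10.100 × 1.3222 ≈ 13.354 mg/L.

13.4 mg/L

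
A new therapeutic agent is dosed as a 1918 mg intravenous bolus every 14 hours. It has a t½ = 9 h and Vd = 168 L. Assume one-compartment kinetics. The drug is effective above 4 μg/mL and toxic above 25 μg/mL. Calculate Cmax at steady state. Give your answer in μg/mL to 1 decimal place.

k = ln2/t½ = ln2/9 ≈ 0.077016 h⁻¹; fraction remaining f = e^(−kτ) = e^(−0.077016×14) ≈ 0.3402.
Accumulation ratio R = 1/(1 − f) ≈ 1/0.6598 ≈ 1.5156.
Each bolus raises the concentration by D/Vd = 1918/168 ≈ 11.417 μg/mL.
Steady-state peak Cmax,ss = C₀·R ≈ 11.417 × 1.5156 ≈ 17.304 μg/mL.
Peak 17.3 μg/mL vs MTC 25 μg/mL: below toxic threshold.

17.3 μg/mL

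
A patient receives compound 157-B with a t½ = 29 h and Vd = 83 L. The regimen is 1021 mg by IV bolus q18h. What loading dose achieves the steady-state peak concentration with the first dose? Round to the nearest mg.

2920 mg

f = (1/2)^(18/29) ≈ 0.650360; accumulation ratio R = 1/(1−f) ≈ 2.86008.
Loading dose to hit Cmax,ss on first dose: D_load = D_maint·R ≈ 1021 × 2.86008 ≈ 2920.14 mg.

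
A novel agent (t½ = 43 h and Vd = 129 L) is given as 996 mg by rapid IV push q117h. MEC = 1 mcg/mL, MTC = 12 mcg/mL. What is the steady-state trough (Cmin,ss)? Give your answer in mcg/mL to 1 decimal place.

1.4 mcg/mL

k = ln2/t½ = ln2/43 ≈ 0.016120 h⁻¹; fraction remaining f = e^(−kτ) = e^(−0.016120×117) ≈ 0.1517.
At steady state, accumulation factor R = 1/(1 − e^(−kτ)) ≈ 1.1788.
Each bolus raises the concentration by D/Vd = 996/129 ≈ 7.721 mcg/mL.
Cmax,ss = C₀/(1 − f) ≈ 7.721/0.8483 ≈ 9.102 mcg/mL.
Steady-state trough Cmin,ss = Cmax,ss·f ≈ 9.102 × 0.1517 ≈ 1.381 mcg/mL.
Trough 1.4 mcg/mL vs MEC 1 mcg/mL: adequate.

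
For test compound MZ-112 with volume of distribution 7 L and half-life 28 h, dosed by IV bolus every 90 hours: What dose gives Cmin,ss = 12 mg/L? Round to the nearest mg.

τ/t½ = 90/28 ≈ 3.2143, so f = (1/2)^(90/28) ≈ 0.107747.
Cmin,ss = (D/Vd)·f/(1−f), so D = Cmin,ss·Vd·(1−f)/f.
D = 12 × 7 × (1−f)/f ≈ 12 × 7 × 8.28100 ≈ 695.60 mg.

696 mg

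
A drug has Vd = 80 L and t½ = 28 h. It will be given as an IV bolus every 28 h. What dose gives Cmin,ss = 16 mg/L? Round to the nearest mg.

τ/t½ = 28/28 ≈ 1, so f = (1/2)^(28/28) ≈ 0.500000.
Cmin,ss = (D/Vd)·f/(1−f), so D = Cmin,ss·Vd·(1−f)/f.
D = 16 × 80 × (1−f)/f ≈ 16 × 80 × 1.00000 ≈ 1280.00 mg.

1280 mg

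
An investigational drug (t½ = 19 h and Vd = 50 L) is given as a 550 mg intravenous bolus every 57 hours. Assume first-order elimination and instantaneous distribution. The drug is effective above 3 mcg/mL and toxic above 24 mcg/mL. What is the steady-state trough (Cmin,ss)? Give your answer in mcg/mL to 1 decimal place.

The dosing interval is 3 half-lives, so f = 2^(−3) = 0.125.
At steady state, R = 1/(1 − 0.125) = 8/7.
Single-dose peak C₀ = D/Vd = 550/50 = 11 mcg/mL.
Steady-state peak Cmax,ss = C₀·R = 11 × 8/7 ≈ 12.571 mcg/mL.
Steady-state trough Cmin,ss = Cmax,ss·f ≈ 12.571 × 0.125 ≈ 1.571 mcg/mL.
Trough 1.6 mcg/mL vs MEC 3 mcg/mL: subtherapeutic.

1.6 mcg/mL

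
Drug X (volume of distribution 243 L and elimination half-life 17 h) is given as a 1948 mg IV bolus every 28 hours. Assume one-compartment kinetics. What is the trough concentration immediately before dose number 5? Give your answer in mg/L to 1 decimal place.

3.7 mg/L

f = (1/2)^(τ/t½) = (1/2)^(28/17) ≈ 0.3193.
C₀ = D/Vd = 1948/243 ≈ 8.016 mg/L.
Before the 5th dose, 4 doses have been given. Superposition: Cmin = C₀·(f + f² + … + f^4).
≈ 8.016 × (0.3193 + 0.1020 + 0.0326 + 0.0104) ≈ 8.016 × 0.4643 ≈ 3.722 mg/L.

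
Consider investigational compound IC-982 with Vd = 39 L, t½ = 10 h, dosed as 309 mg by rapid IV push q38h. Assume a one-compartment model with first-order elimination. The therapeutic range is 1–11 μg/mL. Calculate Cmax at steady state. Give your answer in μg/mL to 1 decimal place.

8.5 μg/mL

τ/t½ = 38/10 ≈ 3.8, so fraction remaining f = (1/2)^(38/10) ≈ 0.0718.
At steady state, accumulation factor R = 1/(1 − e^(−kτ)) ≈ 1.0774.
Single-dose peak C₀ = D/Vd = 309/39 ≈ 7.923 μg/mL.
Steady-state peak Cmax,ss = C₀·R ≈ 7.923 × 1.0774 ≈ 8.536 μg/mL.
Peak 8.5 μg/mL vs MTC 11 μg/mL: below toxic threshold.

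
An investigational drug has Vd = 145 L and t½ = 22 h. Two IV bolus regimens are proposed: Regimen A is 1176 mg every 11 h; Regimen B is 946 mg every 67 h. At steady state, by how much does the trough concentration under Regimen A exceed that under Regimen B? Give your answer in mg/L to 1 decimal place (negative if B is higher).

18.7 mg/L

Regimen A: f = (1/2)^(11/22) ≈ 0.7071; Cmin,ss = (1176/145)·f/(1−f) ≈ 19.579 mg/L.
Regimen B: f = (1/2)^(67/22) ≈ 0.1211; Cmin,ss = (946/145)·f/(1−f) ≈ 0.899 mg/L.
Difference ≈ 19.579 − 0.899 ≈ 18.680 mg/L.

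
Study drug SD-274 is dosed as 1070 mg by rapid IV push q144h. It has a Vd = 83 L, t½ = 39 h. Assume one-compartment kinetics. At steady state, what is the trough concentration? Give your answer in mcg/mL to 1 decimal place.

Over one 144-h interval, 144/39 ≈ 3.6923 half-lives elapse, leaving f ≈ 0.0774 of each dose.
Single-dose peak C₀ = D/Vd = 1070/83 ≈ 12.892 mcg/mL.
Steady-state trough Cmin,ss = C₀·f/(1−f) ≈ 12.892 × 0.0774/0.9226 ≈ 1.082 mcg/mL.

1.1 mcg/mL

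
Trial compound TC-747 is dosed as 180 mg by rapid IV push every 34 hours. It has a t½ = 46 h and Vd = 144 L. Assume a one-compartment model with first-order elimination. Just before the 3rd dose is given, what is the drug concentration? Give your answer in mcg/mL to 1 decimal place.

f = (1/2)^(τ/t½) = (1/2)^(34/46) ≈ 0.5991.
C₀ = D/Vd = 180/144 ≈ 1.250 mcg/mL.
Before the 3rd dose, 2 doses have been given. Superposition: Cmin = C₀·(f + f²).
≈ 1.250 × (0.5991 + 0.3589) ≈ 1.250 × 0.9580 ≈ 1.198 mcg/mL.

1.2 mcg/mL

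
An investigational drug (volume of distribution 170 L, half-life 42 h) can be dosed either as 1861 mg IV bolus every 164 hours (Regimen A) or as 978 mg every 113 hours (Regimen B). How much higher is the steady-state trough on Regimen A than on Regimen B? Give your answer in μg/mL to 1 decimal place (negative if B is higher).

-0.3 μg/mL

Regimen A: f = (1/2)^(164/42) ≈ 0.0668; Cmin,ss = (1861/170)·f/(1−f) ≈ 0.784 μg/mL.
Regimen B: f = (1/2)^(113/42) ≈ 0.1549; Cmin,ss = (978/170)·f/(1−f) ≈ 1.054 μg/mL.
Difference ≈ 0.784 − 1.054 ≈ -0.270 μg/mL.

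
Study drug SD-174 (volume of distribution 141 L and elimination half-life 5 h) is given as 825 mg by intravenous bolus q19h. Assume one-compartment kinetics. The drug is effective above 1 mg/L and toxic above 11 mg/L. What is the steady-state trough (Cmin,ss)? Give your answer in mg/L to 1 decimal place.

Over one 19-h interval, 19/5 ≈ 3.8 half-lives elapse, leaving f ≈ 0.0718 of each dose.
At steady state, accumulation factor R = 1/(1 − e^(−kτ)) ≈ 1.0774.
Each bolus raises the concentration by D/Vd = 825/141 ≈ 5.851 mg/L.
Cmax,ss = C₀/(1 − f) ≈ 5.851/0.9282 ≈ 6.304 mg/L.
Steady-state trough Cmin,ss = Cmax,ss·f ≈ 6.304 × 0.0718 ≈ 0.453 mg/L.
Trough 0.5 mg/L vs MEC 1 mg/L: subtherapeutic.

0.5 mg/L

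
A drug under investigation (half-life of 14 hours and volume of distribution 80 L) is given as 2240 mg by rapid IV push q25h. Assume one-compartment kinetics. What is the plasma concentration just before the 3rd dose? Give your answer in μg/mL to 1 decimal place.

10.5 μg/mL

f = (1/2)^(τ/t½) = (1/2)^(25/14) ≈ 0.2900.
C₀ = D/Vd = 2240/80 ≈ 28.000 μg/mL.
Before the 3rd dose, 2 doses have been given. Superposition: Cmin = C₀·(f + f²).
≈ 28.000 × (0.2900 + 0.0841) ≈ 28.000 × 0.3741 ≈ 10.475 μg/mL.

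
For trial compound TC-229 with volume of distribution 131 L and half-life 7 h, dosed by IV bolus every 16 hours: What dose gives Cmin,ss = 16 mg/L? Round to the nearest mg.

τ/t½ = 16/7 ≈ 2.2857, so f = (1/2)^(16/7) ≈ 0.205084.
Cmin,ss = (D/Vd)·f/(1−f), so D = Cmin,ss·Vd·(1−f)/f.
D = 16 × 131 × (1−f)/f ≈ 16 × 131 × 3.87605 ≈ 8124.20 mg.

8124 mg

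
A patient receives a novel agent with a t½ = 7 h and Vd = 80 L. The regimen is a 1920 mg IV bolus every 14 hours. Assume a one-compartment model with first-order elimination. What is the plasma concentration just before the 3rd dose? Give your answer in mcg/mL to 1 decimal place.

7.5 mcg/mL

f = (1/2)^(τ/t½) = (1/2)^(14/7) ≈ 0.2500.
C₀ = D/Vd = 1920/80 ≈ 24.000 mcg/mL.
Before the 3rd dose, 2 doses have been given. Superposition: Cmin = C₀·(f + f²).
≈ 24.000 × (0.2500 + 0.0625) ≈ 24.000 × 0.3125 ≈ 7.500 mcg/mL.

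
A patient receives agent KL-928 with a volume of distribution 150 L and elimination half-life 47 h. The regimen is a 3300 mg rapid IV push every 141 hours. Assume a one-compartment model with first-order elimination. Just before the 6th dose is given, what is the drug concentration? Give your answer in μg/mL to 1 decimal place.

f = (1/2)^(τ/t½) = (1/2)^(141/47) ≈ 0.1250.
C₀ = D/Vd = 3300/150 ≈ 22.000 μg/mL.
Before the 6th dose, 5 doses have been given. Superposition: Cmin = C₀·(f + f² + … + f^5).
≈ 22.000 × (0.1250 + 0.0156 + 0.0020 + 0.0002 + 0.0000) ≈ 22.000 × 0.1428 ≈ 3.142 μg/mL.

3.1 μg/mL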